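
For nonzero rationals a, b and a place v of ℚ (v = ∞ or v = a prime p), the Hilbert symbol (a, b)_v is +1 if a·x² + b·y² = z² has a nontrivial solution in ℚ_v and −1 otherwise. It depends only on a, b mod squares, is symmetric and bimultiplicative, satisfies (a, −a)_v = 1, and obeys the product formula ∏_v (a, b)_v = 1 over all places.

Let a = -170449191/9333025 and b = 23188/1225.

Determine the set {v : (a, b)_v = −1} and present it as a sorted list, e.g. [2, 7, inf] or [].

[17, 31]

Mod squares: a ≡ -17391, b ≡ 5797. Check v ∈ {∞, 2, 3, 5, 7, 11, 13, 17, 31, 47}.
v=7: a=7^0·(≡2), b=7^-2·(≡1) mod 7; (2|7)=+1, (1|7)=+1; (−1)^{0·-2·3}·(+1)^-2·(+1)^0 = +1.
v=2: v_2(a)=0, v_2(b)=2; units ≡ 1, 5 (mod 8); ε·ε+αω+βω = 0·0+0·1+2·0 ≡ 0  ⇒  (a,b)_2 = +1.
v=3: a=3^5·(≡2), b=3^0·(≡1) mod 3; (2|3)=-1, (1|3)=+1; (−1)^{5·0·1}·(-1)^0·(+1)^5 = +1.
v=47: a=47^-2·(≡5), b=47^0·(≡37) mod 47; (5|47)=-1, (37|47)=+1; (−1)^{-2·0·23}·(-1)^0·(+1)^-2 = +1.
v=13: a=13^-2·(≡10), b=13^0·(≡3) mod 13; (10|13)=+1, (3|13)=+1; (−1)^{-2·0·6}·(+1)^0·(+1)^-2 = +1.
v=∞: -17391 < 0 and 5797 > 0  ⇒  (a,b)_∞ = +1.
v=5: a=5^-2·(≡4), b=5^-2·(≡2) mod 5; (4|5)=+1, (2|5)=-1; (−1)^{-2·-2·2}·(+1)^-2·(-1)^-2 = +1.
v=31: a=31^1·(≡14), b=31^1·(≡8) mod 31; (14|31)=+1, (8|31)=+1; (−1)^{1·1·15}·(+1)^1·(+1)^1 = -1.
v=11: a=11^3·(≡5), b=11^1·(≡10) mod 11; (5|11)=+1, (10|11)=-1; (−1)^{3·1·5}·(+1)^1·(-1)^3 = +1.
v=17: a=17^1·(≡3), b=17^1·(≡4) mod 17; (3|17)=-1, (4|17)=+1; (−1)^{1·1·8}·(-1)^1·(+1)^1 = -1.
(-17391, 5797 / ℚ) ramifies at {17, 31}: a division algebra.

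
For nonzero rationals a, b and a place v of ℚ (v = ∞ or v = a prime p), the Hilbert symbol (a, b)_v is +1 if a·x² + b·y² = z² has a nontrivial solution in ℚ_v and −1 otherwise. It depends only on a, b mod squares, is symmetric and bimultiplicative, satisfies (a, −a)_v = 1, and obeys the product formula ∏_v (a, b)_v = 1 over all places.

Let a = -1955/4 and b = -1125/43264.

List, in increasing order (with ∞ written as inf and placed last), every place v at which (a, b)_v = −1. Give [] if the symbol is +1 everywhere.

[17, inf]

(a, b) ≡ (-1955, -5) mod (ℚ^×)²; places V = {2, 3, 5, 13, 17, 23, ∞}.
(a,b)_3: α=0, u≡1; β=2, v≡1 (mod 3); (1|3)=+1, (1|3)=+1; sign (−1)^0·+1^2·+1^0 = +1.
(a,b)_23: α=1, u≡19; β=0, v≡2 (mod 23); (19|23)=-1, (2|23)=+1; sign (−1)^0·-1^0·+1^1 = +1.
(a,b)_13: α=0, u≡2; β=-2, v≡5 (mod 13); (2|13)=-1, (5|13)=-1; sign (−1)^0·-1^-2·-1^0 = +1.
(a,b)_∞: sgn(-1955)=−, sgn(-5)=−, so -1.
(a,b)_2: α=-2, β=-8; u≡5, v≡3 (mod 8); ε(u)ε(v)=0·1, αω(v)=-2·1, βω(u)=-8·1; sum ≡ 0  ⇒  +1.
(a,b)_5: α=1, u≡1; β=3, v≡4 (mod 5); (1|5)=+1, (4|5)=+1; sign (−1)^0·+1^3·+1^1 = +1.
(a,b)_17: α=1, u≡1; β=0, v≡3 (mod 17); (1|17)=+1, (3|17)=-1; sign (−1)^0·+1^0·-1^1 = -1.
Ram(-1955, -5) = {17, ∞}; no ℚ_17-point on the conic.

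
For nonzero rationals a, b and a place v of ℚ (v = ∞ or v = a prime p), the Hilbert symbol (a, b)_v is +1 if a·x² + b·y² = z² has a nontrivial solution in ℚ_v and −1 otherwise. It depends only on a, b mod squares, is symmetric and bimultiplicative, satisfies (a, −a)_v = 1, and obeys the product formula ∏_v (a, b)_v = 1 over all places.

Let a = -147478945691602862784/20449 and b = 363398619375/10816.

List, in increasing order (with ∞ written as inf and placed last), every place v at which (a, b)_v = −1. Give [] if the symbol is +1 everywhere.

[3, 29]

Mod squares: a ≡ -19, b ≡ 1479. Check v ∈ {∞, 2, 3, 5, 11, 13, 17, 19, 29}.
v=5: a=5^0·(≡4), b=5^4·(≡1) mod 5; (4|5)=+1, (1|5)=+1; (−1)^{0·4·2}·(+1)^4·(+1)^0 = +1.
v=11: a=11^-2·(≡1), b=11^2·(≡5) mod 11; (1|11)=+1, (5|11)=+1; (−1)^{-2·2·5}·(+1)^2·(+1)^-2 = +1.
v=3: a=3^14·(≡2), b=3^3·(≡1) mod 3; (2|3)=-1, (1|3)=+1; (−1)^{14·3·1}·(-1)^3·(+1)^14 = -1.
v=13: a=13^-2·(≡2), b=13^-2·(≡1) mod 13; (2|13)=-1, (1|13)=+1; (−1)^{-2·-2·6}·(-1)^-2·(+1)^-2 = +1.
v=29: a=29^2·(≡8), b=29^1·(≡9) mod 29; (8|29)=-1, (9|29)=+1; (−1)^{2·1·14}·(-1)^1·(+1)^2 = -1.
v=2: v_2(a)=6, v_2(b)=-6; units ≡ 5, 7 (mod 8); ε·ε+αω+βω = 0·1+6·0+-6·1 ≡ 0  ⇒  (a,b)_2 = +1.
v=∞: -19 < 0 and 1479 > 0  ⇒  (a,b)_∞ = +1.
v=17: a=17^4·(≡16), b=17^1·(≡9) mod 17; (16|17)=+1, (9|17)=+1; (−1)^{4·1·8}·(+1)^1·(+1)^4 = +1.
v=19: a=19^3·(≡8), b=19^2·(≡11) mod 19; (8|19)=-1, (11|19)=+1; (−1)^{3·2·9}·(-1)^2·(+1)^3 = +1.
Ram(-19, 1479) = {3, 29}; no ℚ_3-point on the conic.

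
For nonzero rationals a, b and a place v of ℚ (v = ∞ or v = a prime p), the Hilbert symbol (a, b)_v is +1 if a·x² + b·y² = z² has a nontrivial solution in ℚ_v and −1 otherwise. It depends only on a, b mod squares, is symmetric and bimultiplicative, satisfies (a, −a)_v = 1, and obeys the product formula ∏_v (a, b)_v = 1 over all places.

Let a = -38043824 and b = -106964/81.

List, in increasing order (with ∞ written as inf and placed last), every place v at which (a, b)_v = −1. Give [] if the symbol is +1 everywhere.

[7, 13, 29, inf]

(a, b) ≡ (-2377739, -221) mod (ℚ^×)²; places V = {2, 3, 7, 11, 13, 17, 29, 53, ∞}.
(a,b)_2: α=4, β=2; u≡5, v≡3 (mod 8); ε(u)ε(v)=0·1, αω(v)=4·1, βω(u)=2·1; sum ≡ 0  ⇒  +1.
(a,b)_7: α=1, u≡3; β=0, v≡6 (mod 7); (3|7)=-1, (6|7)=-1; sign (−1)^0·-1^0·-1^1 = -1.
(a,b)_53: α=1, u≡24; β=0, v≡11 (mod 53); (24|53)=+1, (11|53)=+1; sign (−1)^0·+1^0·+1^1 = +1.
(a,b)_29: α=1, u≡17; β=0, v≡2 (mod 29); (17|29)=-1, (2|29)=-1; sign (−1)^0·-1^0·-1^1 = -1.
(a,b)_13: α=1, u≡8; β=1, v≡9 (mod 13); (8|13)=-1, (9|13)=+1; sign (−1)^0·-1^1·+1^1 = -1.
(a,b)_11: α=0, u≡6; β=2, v≡10 (mod 11); (6|11)=-1, (10|11)=-1; sign (−1)^0·-1^2·-1^0 = +1.
(a,b)_17: α=1, u≡8; β=1, v≡9 (mod 17); (8|17)=+1, (9|17)=+1; sign (−1)^0·+1^1·+1^1 = +1.
(a,b)_∞: sgn(-2377739)=−, sgn(-221)=−, so -1.
(a,b)_3: α=0, u≡1; β=-4, v≡1 (mod 3); (1|3)=+1, (1|3)=+1; sign (−1)^0·+1^-4·+1^0 = +1.
Ram(-2377739, -221) = {7, 13, 29, ∞}; no ℚ_7-point on the conic.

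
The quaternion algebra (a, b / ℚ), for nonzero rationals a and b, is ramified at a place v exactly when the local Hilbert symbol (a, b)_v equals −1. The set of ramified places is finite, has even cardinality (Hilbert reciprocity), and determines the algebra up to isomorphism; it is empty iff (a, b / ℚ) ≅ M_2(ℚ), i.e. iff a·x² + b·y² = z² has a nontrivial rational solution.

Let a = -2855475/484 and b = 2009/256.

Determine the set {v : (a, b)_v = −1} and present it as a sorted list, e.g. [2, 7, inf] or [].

(a, b) ≡ (-259, 41) mod (ℚ^×)²; places V = {2, 3, 5, 7, 11, 37, 41, ∞}.
(a,b)_∞: sgn(-259)=−, sgn(41)=+, so +1.
(a,b)_41: α=0, u≡14; β=1, v≡9 (mod 41); (14|41)=-1, (9|41)=+1; sign (−1)^0·-1^1·+1^0 = -1.
(a,b)_5: α=2, u≡4; β=0, v≡4 (mod 5); (4|5)=+1, (4|5)=+1; sign (−1)^0·+1^0·+1^2 = +1.
(a,b)_3: α=2, u≡2; β=0, v≡2 (mod 3); (2|3)=-1, (2|3)=-1; sign (−1)^0·-1^0·-1^2 = +1.
(a,b)_11: α=-2, u≡1; β=0, v≡6 (mod 11); (1|11)=+1, (6|11)=-1; sign (−1)^0·+1^0·-1^-2 = +1.
(a,b)_2: α=-2, β=-8; u≡5, v≡1 (mod 8); ε(u)ε(v)=0·0, αω(v)=-2·0, βω(u)=-8·1; sum ≡ 0  ⇒  +1.
(a,b)_7: α=3, u≡5; β=2, v≡5 (mod 7); (5|7)=-1, (5|7)=-1; sign (−1)^0·-1^2·-1^3 = -1.
(a,b)_37: α=1, u≡27; β=0, v≡21 (mod 37); (27|37)=+1, (21|37)=+1; sign (−1)^0·+1^0·+1^1 = +1.
(-259, 41 / ℚ) ramifies at {7, 41}: a division algebra.

[7, 41]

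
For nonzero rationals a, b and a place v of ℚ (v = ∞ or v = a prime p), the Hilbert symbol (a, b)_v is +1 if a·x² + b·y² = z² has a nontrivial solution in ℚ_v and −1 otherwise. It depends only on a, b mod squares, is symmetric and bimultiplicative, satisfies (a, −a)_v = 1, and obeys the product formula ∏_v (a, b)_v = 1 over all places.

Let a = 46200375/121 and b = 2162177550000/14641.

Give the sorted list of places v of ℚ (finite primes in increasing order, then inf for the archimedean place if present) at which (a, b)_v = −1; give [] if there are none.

Mod squares: a ≡ 15, b ≡ 195. Check v ∈ {∞, 2, 3, 5, 11, 13}.
v=5: a=5^3·(≡3), b=5^5·(≡1) mod 5; (3|5)=-1, (1|5)=+1; (−1)^{3·5·2}·(-1)^5·(+1)^3 = -1.
v=11: a=11^-2·(≡1), b=11^-4·(≡6) mod 11; (1|11)=+1, (6|11)=-1; (−1)^{-2·-4·5}·(+1)^-4·(-1)^-2 = +1.
v=2: v_2(a)=0, v_2(b)=4; units ≡ 7, 3 (mod 8); ε·ε+αω+βω = 1·1+0·1+4·0 ≡ 1  ⇒  (a,b)_2 = -1.
v=13: a=13^2·(≡6), b=13^3·(≡5) mod 13; (6|13)=-1, (5|13)=-1; (−1)^{2·3·6}·(-1)^3·(-1)^2 = -1.
v=3: a=3^7·(≡2), b=3^9·(≡2) mod 3; (2|3)=-1, (2|3)=-1; (−1)^{7·9·1}·(-1)^9·(-1)^7 = -1.
v=∞: 15 > 0 and 195 > 0  ⇒  (a,b)_∞ = +1.
(15, 195 / ℚ) ramifies at {2, 3, 5, 13}: a division algebra.

[2, 3, 5, 13]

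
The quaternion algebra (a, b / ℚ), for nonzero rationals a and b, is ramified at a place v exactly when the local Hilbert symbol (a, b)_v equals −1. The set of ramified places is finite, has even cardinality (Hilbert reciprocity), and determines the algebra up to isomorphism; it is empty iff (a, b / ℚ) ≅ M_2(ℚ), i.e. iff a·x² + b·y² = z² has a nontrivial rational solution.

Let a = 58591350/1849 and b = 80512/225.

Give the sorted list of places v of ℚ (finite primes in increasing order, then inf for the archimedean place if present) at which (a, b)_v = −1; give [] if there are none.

[17, 37]

Mod squares: a ≡ 28934, b ≡ 1258. Check v ∈ {∞, 2, 3, 5, 17, 23, 37, 43}.
v=5: a=5^2·(≡1), b=5^-2·(≡3) mod 5; (1|5)=+1, (3|5)=-1; (−1)^{2·-2·2}·(+1)^-2·(-1)^2 = +1.
v=37: a=37^1·(≡13), b=37^1·(≡10) mod 37; (13|37)=-1, (10|37)=+1; (−1)^{1·1·18}·(-1)^1·(+1)^1 = -1.
v=3: a=3^4·(≡2), b=3^-2·(≡1) mod 3; (2|3)=-1, (1|3)=+1; (−1)^{4·-2·1}·(-1)^-2·(+1)^4 = +1.
v=∞: 28934 > 0 and 1258 > 0  ⇒  (a,b)_∞ = +1.
v=17: a=17^1·(≡16), b=17^1·(≡11) mod 17; (16|17)=+1, (11|17)=-1; (−1)^{1·1·8}·(+1)^1·(-1)^1 = -1.
v=2: v_2(a)=1, v_2(b)=7; units ≡ 3, 5 (mod 8); ε·ε+αω+βω = 1·0+1·1+7·1 ≡ 0  ⇒  (a,b)_2 = +1.
v=23: a=23^1·(≡12), b=23^0·(≡16) mod 23; (12|23)=+1, (16|23)=+1; (−1)^{1·0·11}·(+1)^0·(+1)^1 = +1.
v=43: a=43^-2·(≡23), b=43^0·(≡36) mod 43; (23|43)=+1, (36|43)=+1; (−1)^{-2·0·21}·(+1)^0·(+1)^-2 = +1.
|Ram(28934, 1258)| = 2, even; anisotropic at {17, 37}.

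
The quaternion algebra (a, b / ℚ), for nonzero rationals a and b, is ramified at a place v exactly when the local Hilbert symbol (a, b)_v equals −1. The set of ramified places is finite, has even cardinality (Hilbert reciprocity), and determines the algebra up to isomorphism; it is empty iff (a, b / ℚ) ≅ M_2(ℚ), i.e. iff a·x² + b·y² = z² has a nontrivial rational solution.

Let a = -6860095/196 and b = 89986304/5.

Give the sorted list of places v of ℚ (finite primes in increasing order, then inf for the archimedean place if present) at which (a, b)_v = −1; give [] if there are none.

Mod squares: a ≡ -56695, b ≡ 1757545. Check v ∈ {∞, 2, 5, 7, 11, 17, 23, 29, 31}.
v=2: v_2(a)=-2, v_2(b)=8; units ≡ 1, 1 (mod 8); ε·ε+αω+βω = 0·0+-2·0+8·0 ≡ 0  ⇒  (a,b)_2 = +1.
v=17: a=17^1·(≡5), b=17^1·(≡1) mod 17; (5|17)=-1, (1|17)=+1; (−1)^{1·1·8}·(-1)^1·(+1)^1 = -1.
v=7: a=7^-2·(≡6), b=7^0·(≡6) mod 7; (6|7)=-1, (6|7)=-1; (−1)^{-2·0·3}·(-1)^0·(-1)^-2 = +1.
v=∞: -56695 < 0 and 1757545 > 0  ⇒  (a,b)_∞ = +1.
v=29: a=29^1·(≡21), b=29^1·(≡1) mod 29; (21|29)=-1, (1|29)=+1; (−1)^{1·1·14}·(-1)^1·(+1)^1 = -1.
v=23: a=23^1·(≡21), b=23^1·(≡2) mod 23; (21|23)=-1, (2|23)=+1; (−1)^{1·1·11}·(-1)^1·(+1)^1 = +1.
v=31: a=31^0·(≡5), b=31^1·(≡26) mod 31; (5|31)=+1, (26|31)=-1; (−1)^{0·1·15}·(+1)^1·(-1)^0 = +1.
v=5: a=5^1·(≡1), b=5^-1·(≡4) mod 5; (1|5)=+1, (4|5)=+1; (−1)^{1·-1·2}·(+1)^-1·(+1)^1 = +1.
v=11: a=11^2·(≡6), b=11^0·(≡9) mod 11; (6|11)=-1, (9|11)=+1; (−1)^{2·0·5}·(-1)^0·(+1)^2 = +1.
Ram(-56695, 1757545) = {17, 29}; no ℚ_17-point on the conic.

[17, 29]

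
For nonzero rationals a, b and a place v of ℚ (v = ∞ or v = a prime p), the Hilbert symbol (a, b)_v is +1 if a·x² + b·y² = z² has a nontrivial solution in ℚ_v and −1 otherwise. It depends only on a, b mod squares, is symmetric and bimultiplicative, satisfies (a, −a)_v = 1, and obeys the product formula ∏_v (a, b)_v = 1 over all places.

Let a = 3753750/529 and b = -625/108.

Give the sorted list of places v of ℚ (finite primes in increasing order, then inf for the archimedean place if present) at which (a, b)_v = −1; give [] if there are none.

(a, b) ≡ (6006, -3) mod (ℚ^×)²; places V = {2, 3, 5, 7, 11, 13, 23, ∞}.
(a,b)_5: α=4, u≡4; β=4, v≡3 (mod 5); (4|5)=+1, (3|5)=-1; sign (−1)^0·+1^4·-1^4 = +1.
(a,b)_7: α=1, u≡2; β=0, v≡4 (mod 7); (2|7)=+1, (4|7)=+1; sign (−1)^0·+1^0·+1^1 = +1.
(a,b)_2: α=1, β=-2; u≡3, v≡5 (mod 8); ε(u)ε(v)=1·0, αω(v)=1·1, βω(u)=-2·1; sum ≡ 1  ⇒  -1.
(a,b)_∞: sgn(6006)=+, sgn(-3)=−, so +1.
(a,b)_23: α=-2, u≡12; β=0, v≡17 (mod 23); (12|23)=+1, (17|23)=-1; sign (−1)^0·+1^0·-1^-2 = +1.
(a,b)_11: α=1, u≡8; β=0, v≡10 (mod 11); (8|11)=-1, (10|11)=-1; sign (−1)^0·-1^0·-1^1 = -1.
(a,b)_13: α=1, u≡8; β=0, v≡3 (mod 13); (8|13)=-1, (3|13)=+1; sign (−1)^0·-1^0·+1^1 = +1.
(a,b)_3: α=1, u≡1; β=-3, v≡2 (mod 3); (1|3)=+1, (2|3)=-1; sign (−1)^1·+1^-3·-1^1 = +1.
(6006, -3 / ℚ) ramifies at {2, 11}: a division algebra.

[2, 11]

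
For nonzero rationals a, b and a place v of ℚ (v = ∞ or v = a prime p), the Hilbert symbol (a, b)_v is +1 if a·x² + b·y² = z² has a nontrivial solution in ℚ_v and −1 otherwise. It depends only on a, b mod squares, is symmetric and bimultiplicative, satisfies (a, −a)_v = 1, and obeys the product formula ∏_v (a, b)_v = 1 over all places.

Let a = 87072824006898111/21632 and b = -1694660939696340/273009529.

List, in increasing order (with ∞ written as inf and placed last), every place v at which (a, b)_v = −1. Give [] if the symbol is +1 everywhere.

(a, b) ≡ (1598, -5799565) mod (ℚ^×)²; places V = {2, 3, 5, 7, 11, 13, 17, 23, 29, 31, 37, 41, 47, ∞}.
(a,b)_17: α=1, u≡1; β=0, v≡9 (mod 17); (1|17)=+1, (9|17)=+1; sign (−1)^0·+1^0·+1^1 = +1.
(a,b)_47: α=3, u≡3; β=1, v≡12 (mod 47); (3|47)=+1, (12|47)=+1; sign (−1)^1·+1^1·+1^3 = -1.
(a,b)_11: α=0, u≡5; β=2, v≡4 (mod 11); (5|11)=+1, (4|11)=+1; sign (−1)^0·+1^2·+1^0 = +1.
(a,b)_31: α=0, u≡15; β=-2, v≡10 (mod 31); (15|31)=-1, (10|31)=+1; sign (−1)^0·-1^-2·+1^0 = +1.
(a,b)_5: α=0, u≡3; β=1, v≡3 (mod 5); (3|5)=-1, (3|5)=-1; sign (−1)^0·-1^1·-1^0 = -1.
(a,b)_7: α=0, u≡2; β=2, v≡6 (mod 7); (2|7)=+1, (6|7)=-1; sign (−1)^0·+1^2·-1^0 = +1.
(a,b)_29: α=2, u≡17; β=1, v≡22 (mod 29); (17|29)=-1, (22|29)=+1; sign (−1)^0·-1^1·+1^2 = -1.
(a,b)_37: α=2, u≡25; β=3, v≡35 (mod 37); (25|37)=+1, (35|37)=-1; sign (−1)^0·+1^3·-1^2 = +1.
(a,b)_13: α=-2, u≡4; β=-2, v≡11 (mod 13); (4|13)=+1, (11|13)=-1; sign (−1)^0·+1^-2·-1^-2 = +1.
(a,b)_∞: sgn(1598)=+, sgn(-5799565)=−, so +1.
(a,b)_2: α=-7, β=2; u≡7, v≡3 (mod 8); ε(u)ε(v)=1·1, αω(v)=-7·1, βω(u)=2·0; sum ≡ 0  ⇒  +1.
(a,b)_23: α=2, u≡7; β=1, v≡22 (mod 23); (7|23)=-1, (22|23)=-1; sign (−1)^0·-1^1·-1^2 = -1.
(a,b)_3: α=4, u≡2; β=2, v≡2 (mod 3); (2|3)=-1, (2|3)=-1; sign (−1)^0·-1^2·-1^4 = +1.
(a,b)_41: α=0, u≡36; β=-2, v≡9 (mod 41); (36|41)=+1, (9|41)=+1; sign (−1)^0·+1^-2·+1^0 = +1.
Ram(1598, -5799565) = {5, 23, 29, 47}; no ℚ_5-point on the conic.

[5, 23, 29, 47]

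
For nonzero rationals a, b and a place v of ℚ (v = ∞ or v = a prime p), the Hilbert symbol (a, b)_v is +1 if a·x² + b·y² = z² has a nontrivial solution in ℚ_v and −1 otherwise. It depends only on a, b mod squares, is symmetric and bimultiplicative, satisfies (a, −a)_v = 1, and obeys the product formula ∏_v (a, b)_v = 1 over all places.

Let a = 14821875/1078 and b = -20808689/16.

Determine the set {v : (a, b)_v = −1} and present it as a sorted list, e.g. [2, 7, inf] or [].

Mod squares: a ≡ 57970, b ≡ -20808689. Check v ∈ {∞, 2, 3, 5, 7, 11, 17, 29, 31, 37, 41, 43}.
v=3: a=3^2·(≡1), b=3^0·(≡1) mod 3; (1|3)=+1, (1|3)=+1; (−1)^{2·0·1}·(+1)^0·(+1)^2 = +1.
v=∞: 57970 > 0 and -20808689 < 0  ⇒  (a,b)_∞ = +1.
v=17: a=17^1·(≡14), b=17^0·(≡9) mod 17; (14|17)=-1, (9|17)=+1; (−1)^{1·0·8}·(-1)^0·(+1)^1 = +1.
v=31: a=31^1·(≡16), b=31^0·(≡29) mod 31; (16|31)=+1, (29|31)=-1; (−1)^{1·0·15}·(+1)^0·(-1)^1 = -1.
v=37: a=37^0·(≡9), b=37^1·(≡21) mod 37; (9|37)=+1, (21|37)=+1; (−1)^{0·1·18}·(+1)^1·(+1)^0 = +1.
v=11: a=11^-1·(≡9), b=11^1·(≡3) mod 11; (9|11)=+1, (3|11)=+1; (−1)^{-1·1·5}·(+1)^1·(+1)^-1 = -1.
v=41: a=41^0·(≡21), b=41^1·(≡16) mod 41; (21|41)=+1, (16|41)=+1; (−1)^{0·1·20}·(+1)^1·(+1)^0 = +1.
v=2: v_2(a)=-1, v_2(b)=-4; units ≡ 1, 7 (mod 8); ε·ε+αω+βω = 0·1+-1·0+-4·0 ≡ 0  ⇒  (a,b)_2 = +1.
v=7: a=7^-2·(≡5), b=7^0·(≡4) mod 7; (5|7)=-1, (4|7)=+1; (−1)^{-2·0·3}·(-1)^0·(+1)^-2 = +1.
v=5: a=5^5·(≡1), b=5^0·(≡1) mod 5; (1|5)=+1, (1|5)=+1; (−1)^{5·0·2}·(+1)^0·(+1)^5 = +1.
v=43: a=43^0·(≡11), b=43^1·(≡8) mod 43; (11|43)=+1, (8|43)=-1; (−1)^{0·1·21}·(+1)^1·(-1)^0 = +1.
v=29: a=29^0·(≡24), b=29^1·(≡4) mod 29; (24|29)=+1, (4|29)=+1; (−1)^{0·1·14}·(+1)^1·(+1)^0 = +1.
Ram(57970, -20808689) = {11, 31}; no ℚ_11-point on the conic.

[11, 31]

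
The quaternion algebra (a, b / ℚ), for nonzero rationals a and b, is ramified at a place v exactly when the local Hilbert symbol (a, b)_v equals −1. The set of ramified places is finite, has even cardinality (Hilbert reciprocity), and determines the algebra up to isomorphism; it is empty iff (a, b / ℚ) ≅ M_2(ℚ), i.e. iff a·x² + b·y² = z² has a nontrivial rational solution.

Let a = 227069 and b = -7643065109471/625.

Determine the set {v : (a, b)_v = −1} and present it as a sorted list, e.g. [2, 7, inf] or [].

[19, 37]

(a, b) ≡ (629, -11951) mod (ℚ^×)²; places V = {2, 5, 11, 17, 19, 37, ∞}.
(a,b)_17: α=1, u≡12; β=1, v≡14 (mod 17); (12|17)=-1, (14|17)=-1; sign (−1)^0·-1^1·-1^1 = +1.
(a,b)_∞: sgn(629)=+, sgn(-11951)=−, so +1.
(a,b)_11: α=0, u≡7; β=6, v≡6 (mod 11); (7|11)=-1, (6|11)=-1; sign (−1)^0·-1^6·-1^0 = +1.
(a,b)_19: α=2, u≡2; β=3, v≡1 (mod 19); (2|19)=-1, (1|19)=+1; sign (−1)^0·-1^3·+1^2 = -1.
(a,b)_5: α=0, u≡4; β=-4, v≡4 (mod 5); (4|5)=+1, (4|5)=+1; sign (−1)^0·+1^-4·+1^0 = +1.
(a,b)_2: α=0, β=0; u≡5, v≡1 (mod 8); ε(u)ε(v)=0·0, αω(v)=0·0, βω(u)=0·1; sum ≡ 0  ⇒  +1.
(a,b)_37: α=1, u≡32; β=1, v≡4 (mod 37); (32|37)=-1, (4|37)=+1; sign (−1)^0·-1^1·+1^1 = -1.
Ram(629, -11951) = {19, 37}; no ℚ_19-point on the conic.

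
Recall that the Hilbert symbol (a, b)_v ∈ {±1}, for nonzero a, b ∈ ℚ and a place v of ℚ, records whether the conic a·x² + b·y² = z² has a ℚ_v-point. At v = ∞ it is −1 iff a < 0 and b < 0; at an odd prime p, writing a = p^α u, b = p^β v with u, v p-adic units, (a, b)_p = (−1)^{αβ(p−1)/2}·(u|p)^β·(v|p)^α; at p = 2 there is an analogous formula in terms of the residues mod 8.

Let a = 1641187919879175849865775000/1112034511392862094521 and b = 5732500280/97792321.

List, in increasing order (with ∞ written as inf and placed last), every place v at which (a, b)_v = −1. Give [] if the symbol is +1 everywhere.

[5, 37, 41, 43]

(a, b) ≡ (652310, 8480030) mod (ℚ^×)²; places V = {2, 5, 7, 11, 13, 29, 31, 37, 41, 43, ∞}.
(a,b)_5: α=5, u≡3; β=1, v≡1 (mod 5); (3|5)=-1, (1|5)=+1; sign (−1)^0·-1^1·+1^5 = -1.
(a,b)_∞: sgn(652310)=+, sgn(8480030)=+, so +1.
(a,b)_13: α=6, u≡1; β=3, v≡12 (mod 13); (1|13)=+1, (12|13)=+1; sign (−1)^0·+1^3·+1^6 = +1.
(a,b)_31: α=-6, u≡2; β=-2, v≡21 (mod 31); (2|31)=+1, (21|31)=-1; sign (−1)^0·+1^-2·-1^-6 = +1.
(a,b)_11: α=-6, u≡6; β=-2, v≡5 (mod 11); (6|11)=-1, (5|11)=+1; sign (−1)^0·-1^-2·+1^-6 = +1.
(a,b)_2: α=3, β=3; u≡3, v≡7 (mod 8); ε(u)ε(v)=1·1, αω(v)=3·0, βω(u)=3·1; sum ≡ 0  ⇒  +1.
(a,b)_41: α=3, u≡4; β=1, v≡3 (mod 41); (4|41)=+1, (3|41)=-1; sign (−1)^0·+1^1·-1^3 = -1.
(a,b)_7: α=2, u≡4; β=0, v≡6 (mod 7); (4|7)=+1, (6|7)=-1; sign (−1)^0·+1^0·-1^2 = +1.
(a,b)_37: α=3, u≡18; β=1, v≡16 (mod 37); (18|37)=-1, (16|37)=+1; sign (−1)^0·-1^1·+1^3 = -1.
(a,b)_43: α=3, u≡3; β=1, v≡28 (mod 43); (3|43)=-1, (28|43)=-1; sign (−1)^1·-1^1·-1^3 = -1.
(a,b)_29: α=-4, u≡13; β=-2, v≡5 (mod 29); (13|29)=+1, (5|29)=+1; sign (−1)^0·+1^-2·+1^-4 = +1.
Ram(652310, 8480030) = {5, 37, 41, 43}; no ℚ_5-point on the conic.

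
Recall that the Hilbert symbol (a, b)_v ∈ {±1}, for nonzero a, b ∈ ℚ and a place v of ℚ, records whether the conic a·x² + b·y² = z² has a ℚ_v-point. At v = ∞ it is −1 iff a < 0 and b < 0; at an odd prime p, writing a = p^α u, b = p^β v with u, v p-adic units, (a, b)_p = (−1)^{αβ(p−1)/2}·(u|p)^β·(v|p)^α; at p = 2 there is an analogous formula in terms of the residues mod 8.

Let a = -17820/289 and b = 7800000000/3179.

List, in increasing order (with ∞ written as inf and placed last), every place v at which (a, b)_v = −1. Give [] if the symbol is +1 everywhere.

(a, b) ≡ (-55, 858) mod (ℚ^×)²; places V = {2, 3, 5, 11, 13, 17, ∞}.
(a,b)_5: α=1, u≡4; β=8, v≡2 (mod 5); (4|5)=+1, (2|5)=-1; sign (−1)^0·+1^8·-1^1 = -1.
(a,b)_3: α=4, u≡2; β=1, v≡1 (mod 3); (2|3)=-1, (1|3)=+1; sign (−1)^0·-1^1·+1^4 = -1.
(a,b)_13: α=0, u≡1; β=1, v≡4 (mod 13); (1|13)=+1, (4|13)=+1; sign (−1)^0·+1^1·+1^0 = +1.
(a,b)_11: α=1, u≡10; β=-1, v≡4 (mod 11); (10|11)=-1, (4|11)=+1; sign (−1)^1·-1^-1·+1^1 = +1.
(a,b)_∞: sgn(-55)=−, sgn(858)=+, so +1.
(a,b)_2: α=2, β=9; u≡1, v≡5 (mod 8); ε(u)ε(v)=0·0, αω(v)=2·1, βω(u)=9·0; sum ≡ 0  ⇒  +1.
(a,b)_17: α=-2, u≡13; β=-2, v≡13 (mod 17); (13|17)=+1, (13|17)=+1; sign (−1)^0·+1^-2·+1^-2 = +1.
Ram(-55, 858) = {3, 5}; no ℚ_3-point on the conic.

[3, 5]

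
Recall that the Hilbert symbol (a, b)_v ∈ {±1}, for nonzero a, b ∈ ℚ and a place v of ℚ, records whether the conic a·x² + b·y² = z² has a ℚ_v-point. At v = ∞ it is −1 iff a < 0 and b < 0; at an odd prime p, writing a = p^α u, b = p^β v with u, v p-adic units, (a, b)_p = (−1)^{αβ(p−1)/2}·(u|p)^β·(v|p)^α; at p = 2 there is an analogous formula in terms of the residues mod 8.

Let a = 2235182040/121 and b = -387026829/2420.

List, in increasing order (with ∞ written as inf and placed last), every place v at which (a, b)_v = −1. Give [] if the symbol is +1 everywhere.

(a, b) ≡ (390, -105) mod (ℚ^×)²; places V = {2, 3, 5, 7, 11, 13, 19, 53, ∞}.
(a,b)_11: α=-2, u≡3; β=-2, v≡1 (mod 11); (3|11)=+1, (1|11)=+1; sign (−1)^0·+1^-2·+1^-2 = +1.
(a,b)_2: α=3, β=-2; u≡3, v≡7 (mod 8); ε(u)ε(v)=1·1, αω(v)=3·0, βω(u)=-2·1; sum ≡ 1  ⇒  -1.
(a,b)_13: α=1, u≡4; β=0, v≡3 (mod 13); (4|13)=+1, (3|13)=+1; sign (−1)^0·+1^0·+1^1 = +1.
(a,b)_5: α=1, u≡3; β=-1, v≡4 (mod 5); (3|5)=-1, (4|5)=+1; sign (−1)^0·-1^-1·+1^1 = -1.
(a,b)_19: α=2, u≡13; β=0, v≡16 (mod 19); (13|19)=-1, (16|19)=+1; sign (−1)^0·-1^0·+1^2 = +1.
(a,b)_∞: sgn(390)=+, sgn(-105)=−, so +1.
(a,b)_53: α=0, u≡39; β=2, v≡49 (mod 53); (39|53)=-1, (49|53)=+1; sign (−1)^0·-1^2·+1^0 = +1.
(a,b)_7: α=2, u≡6; β=1, v≡6 (mod 7); (6|7)=-1, (6|7)=-1; sign (−1)^0·-1^1·-1^2 = -1.
(a,b)_3: α=5, u≡1; β=9, v≡1 (mod 3); (1|3)=+1, (1|3)=+1; sign (−1)^1·+1^9·+1^5 = -1.
(390, -105 / ℚ) ramifies at {2, 3, 5, 7}: a division algebra.

[2, 3, 5, 7]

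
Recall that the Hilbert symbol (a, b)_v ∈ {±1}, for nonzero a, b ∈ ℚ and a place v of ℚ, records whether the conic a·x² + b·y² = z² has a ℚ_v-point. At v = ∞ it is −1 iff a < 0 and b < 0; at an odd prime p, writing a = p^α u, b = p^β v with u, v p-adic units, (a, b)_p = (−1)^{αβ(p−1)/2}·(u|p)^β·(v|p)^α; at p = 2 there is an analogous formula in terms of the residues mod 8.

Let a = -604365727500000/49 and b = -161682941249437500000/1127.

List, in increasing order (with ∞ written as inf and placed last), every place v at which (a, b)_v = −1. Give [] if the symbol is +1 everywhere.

Mod squares: a ≡ -190, b ≡ -5195930. Check v ∈ {∞, 2, 3, 5, 7, 19, 23, 29, 41}.
v=23: a=23^0·(≡11), b=23^-1·(≡17) mod 23; (11|23)=-1, (17|23)=-1; (−1)^{0·-1·11}·(-1)^-1·(-1)^0 = -1.
v=7: a=7^-2·(≡3), b=7^-2·(≡2) mod 7; (3|7)=-1, (2|7)=+1; (−1)^{-2·-2·3}·(-1)^-2·(+1)^-2 = +1.
v=∞: -190 < 0 and -5195930 < 0  ⇒  (a,b)_∞ = -1.
v=19: a=19^1·(≡4), b=19^1·(≡5) mod 19; (4|19)=+1, (5|19)=+1; (−1)^{1·1·9}·(+1)^1·(+1)^1 = -1.
v=29: a=29^2·(≡28), b=29^3·(≡15) mod 29; (28|29)=+1, (15|29)=-1; (−1)^{2·3·14}·(+1)^3·(-1)^2 = +1.
v=41: a=41^2·(≡7), b=41^3·(≡25) mod 41; (7|41)=-1, (25|41)=+1; (−1)^{2·3·20}·(-1)^3·(+1)^2 = -1.
v=2: v_2(a)=5, v_2(b)=5; units ≡ 1, 3 (mod 8); ε·ε+αω+βω = 0·1+5·1+5·0 ≡ 1  ⇒  (a,b)_2 = -1.
v=3: a=3^2·(≡2), b=3^4·(≡1) mod 3; (2|3)=-1, (1|3)=+1; (−1)^{2·4·1}·(-1)^4·(+1)^2 = +1.
v=5: a=5^7·(≡2), b=5^9·(≡4) mod 5; (2|5)=-1, (4|5)=+1; (−1)^{7·9·2}·(-1)^9·(+1)^7 = -1.
|Ram(-190, -5195930)| = 6, even; anisotropic at {2, 5, 19, 23, 41, ∞}.

[2, 5, 19, 23, 41, inf]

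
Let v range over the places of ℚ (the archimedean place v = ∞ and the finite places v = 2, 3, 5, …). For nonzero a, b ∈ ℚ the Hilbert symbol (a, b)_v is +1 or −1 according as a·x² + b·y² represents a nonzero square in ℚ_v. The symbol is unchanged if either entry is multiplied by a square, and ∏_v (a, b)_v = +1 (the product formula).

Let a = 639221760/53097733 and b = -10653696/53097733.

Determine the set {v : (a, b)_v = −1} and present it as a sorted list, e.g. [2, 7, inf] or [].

(a, b) ≡ (195, -13) mod (ℚ^×)²; places V = {2, 3, 5, 13, 17, 43, 47, ∞}.
(a,b)_43: α=-2, u≡41; β=-2, v≡33 (mod 43); (41|43)=+1, (33|43)=-1; sign (−1)^0·+1^-2·-1^-2 = +1.
(a,b)_17: α=2, u≡4; β=2, v≡9 (mod 17); (4|17)=+1, (9|17)=+1; sign (−1)^0·+1^2·+1^2 = +1.
(a,b)_2: α=14, β=12; u≡3, v≡3 (mod 8); ε(u)ε(v)=1·1, αω(v)=14·1, βω(u)=12·1; sum ≡ 1  ⇒  -1.
(a,b)_∞: sgn(195)=+, sgn(-13)=−, so +1.
(a,b)_13: α=-1, u≡6; β=-1, v≡9 (mod 13); (6|13)=-1, (9|13)=+1; sign (−1)^0·-1^-1·+1^-1 = -1.
(a,b)_3: α=3, u≡2; β=2, v≡2 (mod 3); (2|3)=-1, (2|3)=-1; sign (−1)^0·-1^2·-1^3 = -1.
(a,b)_5: α=1, u≡4; β=0, v≡3 (mod 5); (4|5)=+1, (3|5)=-1; sign (−1)^0·+1^0·-1^1 = -1.
(a,b)_47: α=-2, u≡7; β=-2, v≡32 (mod 47); (7|47)=+1, (32|47)=+1; sign (−1)^0·+1^-2·+1^-2 = +1.
(195, -13 / ℚ) ramifies at {2, 3, 5, 13}: a division algebra.

[2, 3, 5, 13]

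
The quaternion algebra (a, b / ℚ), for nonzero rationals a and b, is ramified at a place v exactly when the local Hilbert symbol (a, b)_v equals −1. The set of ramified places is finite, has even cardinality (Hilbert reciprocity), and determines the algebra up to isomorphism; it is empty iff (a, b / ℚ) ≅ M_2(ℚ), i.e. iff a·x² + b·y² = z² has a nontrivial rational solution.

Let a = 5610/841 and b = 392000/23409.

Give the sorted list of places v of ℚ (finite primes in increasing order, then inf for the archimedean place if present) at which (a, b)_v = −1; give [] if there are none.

Mod squares: a ≡ 5610, b ≡ 5. Check v ∈ {∞, 2, 3, 5, 7, 11, 17, 29}.
v=17: a=17^1·(≡3), b=17^-2·(≡5) mod 17; (3|17)=-1, (5|17)=-1; (−1)^{1·-2·8}·(-1)^-2·(-1)^1 = -1.
v=11: a=11^1·(≡3), b=11^0·(≡4) mod 11; (3|11)=+1, (4|11)=+1; (−1)^{1·0·5}·(+1)^0·(+1)^1 = +1.
v=5: a=5^1·(≡2), b=5^3·(≡4) mod 5; (2|5)=-1, (4|5)=+1; (−1)^{1·3·2}·(-1)^3·(+1)^1 = -1.
v=7: a=7^0·(≡3), b=7^2·(≡6) mod 7; (3|7)=-1, (6|7)=-1; (−1)^{0·2·3}·(-1)^2·(-1)^0 = +1.
v=3: a=3^1·(≡1), b=3^-4·(≡2) mod 3; (1|3)=+1, (2|3)=-1; (−1)^{1·-4·1}·(+1)^-4·(-1)^1 = -1.
v=2: v_2(a)=1, v_2(b)=6; units ≡ 5, 5 (mod 8); ε·ε+αω+βω = 0·0+1·1+6·1 ≡ 1  ⇒  (a,b)_2 = -1.
v=29: a=29^-2·(≡13), b=29^0·(≡6) mod 29; (13|29)=+1, (6|29)=+1; (−1)^{-2·0·14}·(+1)^0·(+1)^-2 = +1.
v=∞: 5610 > 0 and 5 > 0  ⇒  (a,b)_∞ = +1.
(5610, 5 / ℚ) ramifies at {2, 3, 5, 17}: a division algebra.

[2, 3, 5, 17]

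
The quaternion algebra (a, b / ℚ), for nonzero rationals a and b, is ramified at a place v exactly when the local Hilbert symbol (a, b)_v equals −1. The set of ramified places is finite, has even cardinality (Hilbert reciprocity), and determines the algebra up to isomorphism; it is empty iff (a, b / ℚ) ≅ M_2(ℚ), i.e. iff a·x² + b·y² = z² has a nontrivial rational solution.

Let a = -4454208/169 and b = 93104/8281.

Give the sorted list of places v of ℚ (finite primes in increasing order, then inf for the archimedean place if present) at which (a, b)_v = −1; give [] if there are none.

(a, b) ≡ (-7733, 11) mod (ℚ^×)²; places V = {2, 3, 7, 11, 13, 19, 23, 37, ∞}.
(a,b)_11: α=1, u≡1; β=1, v≡3 (mod 11); (1|11)=+1, (3|11)=+1; sign (−1)^1·+1^1·+1^1 = -1.
(a,b)_19: α=1, u≡5; β=0, v≡5 (mod 19); (5|19)=+1, (5|19)=+1; sign (−1)^0·+1^0·+1^1 = +1.
(a,b)_13: α=-2, u≡8; β=-2, v≡5 (mod 13); (8|13)=-1, (5|13)=-1; sign (−1)^0·-1^-2·-1^-2 = +1.
(a,b)_2: α=6, β=4; u≡3, v≡3 (mod 8); ε(u)ε(v)=1·1, αω(v)=6·1, βω(u)=4·1; sum ≡ 1  ⇒  -1.
(a,b)_7: α=0, u≡4; β=-2, v≡4 (mod 7); (4|7)=+1, (4|7)=+1; sign (−1)^0·+1^-2·+1^0 = +1.
(a,b)_23: α=0, u≡8; β=2, v≡15 (mod 23); (8|23)=+1, (15|23)=-1; sign (−1)^0·+1^2·-1^0 = +1.
(a,b)_3: α=2, u≡1; β=0, v≡2 (mod 3); (1|3)=+1, (2|3)=-1; sign (−1)^0·+1^0·-1^2 = +1.
(a,b)_∞: sgn(-7733)=−, sgn(11)=+, so +1.
(a,b)_37: α=1, u≡13; β=0, v≡30 (mod 37); (13|37)=-1, (30|37)=+1; sign (−1)^0·-1^0·+1^1 = +1.
(-7733, 11 / ℚ) ramifies at {2, 11}: a division algebra.

[2, 11]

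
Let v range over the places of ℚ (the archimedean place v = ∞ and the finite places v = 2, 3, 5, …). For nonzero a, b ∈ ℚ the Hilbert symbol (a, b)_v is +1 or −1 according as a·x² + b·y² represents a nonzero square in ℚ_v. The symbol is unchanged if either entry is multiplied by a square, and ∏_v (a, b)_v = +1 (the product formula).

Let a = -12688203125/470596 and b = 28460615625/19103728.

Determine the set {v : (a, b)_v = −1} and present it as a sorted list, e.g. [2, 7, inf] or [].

[2, 13]

(a, b) ≡ (-5, 455) mod (ℚ^×)²; places V = {2, 3, 5, 7, 13, 31, 59, ∞}.
(a,b)_59: α=0, u≡43; β=-2, v≡40 (mod 59); (43|59)=-1, (40|59)=-1; sign (−1)^0·-1^-2·-1^0 = +1.
(a,b)_31: α=2, u≡15; β=2, v≡6 (mod 31); (15|31)=-1, (6|31)=-1; sign (−1)^0·-1^2·-1^2 = +1.
(a,b)_∞: sgn(-5)=−, sgn(455)=+, so +1.
(a,b)_7: α=-6, u≡1; β=-3, v≡2 (mod 7); (1|7)=+1, (2|7)=+1; sign (−1)^0·+1^-3·+1^-6 = +1.
(a,b)_3: α=0, u≡1; β=6, v≡2 (mod 3); (1|3)=+1, (2|3)=-1; sign (−1)^0·+1^6·-1^0 = +1.
(a,b)_13: α=2, u≡11; β=1, v≡3 (mod 13); (11|13)=-1, (3|13)=+1; sign (−1)^0·-1^1·+1^2 = -1.
(a,b)_5: α=7, u≡1; β=5, v≡4 (mod 5); (1|5)=+1, (4|5)=+1; sign (−1)^0·+1^5·+1^7 = +1.
(a,b)_2: α=-2, β=-4; u≡3, v≡7 (mod 8); ε(u)ε(v)=1·1, αω(v)=-2·0, βω(u)=-4·1; sum ≡ 1  ⇒  -1.
|Ram(-5, 455)| = 2, even; anisotropic at {2, 13}.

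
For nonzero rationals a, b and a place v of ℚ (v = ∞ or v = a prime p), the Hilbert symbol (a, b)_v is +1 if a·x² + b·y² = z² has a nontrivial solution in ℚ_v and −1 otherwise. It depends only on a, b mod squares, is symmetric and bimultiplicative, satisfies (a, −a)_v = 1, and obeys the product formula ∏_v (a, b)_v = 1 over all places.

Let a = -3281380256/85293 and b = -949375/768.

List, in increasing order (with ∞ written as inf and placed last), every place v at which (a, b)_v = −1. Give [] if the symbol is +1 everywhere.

[11, 13, 31, inf]

(a, b) ≡ (-150722, -93) mod (ℚ^×)²; places V = {2, 3, 5, 7, 11, 13, 17, 19, 31, ∞}.
(a,b)_7: α=2, u≡1; β=2, v≡3 (mod 7); (1|7)=+1, (3|7)=-1; sign (−1)^0·+1^2·-1^2 = +1.
(a,b)_5: α=0, u≡3; β=4, v≡2 (mod 5); (3|5)=-1, (2|5)=-1; sign (−1)^0·-1^4·-1^0 = +1.
(a,b)_13: α=-1, u≡6; β=0, v≡2 (mod 13); (6|13)=-1, (2|13)=-1; sign (−1)^0·-1^0·-1^-1 = -1.
(a,b)_11: α=1, u≡1; β=0, v≡10 (mod 11); (1|11)=+1, (10|11)=-1; sign (−1)^0·+1^0·-1^1 = -1.
(a,b)_∞: sgn(-150722)=−, sgn(-93)=−, so -1.
(a,b)_17: α=1, u≡13; β=0, v≡8 (mod 17); (13|17)=+1, (8|17)=+1; sign (−1)^0·+1^0·+1^1 = +1.
(a,b)_19: α=2, u≡9; β=0, v≡14 (mod 19); (9|19)=+1, (14|19)=-1; sign (−1)^0·+1^0·-1^2 = +1.
(a,b)_31: α=1, u≡1; β=1, v≡4 (mod 31); (1|31)=+1, (4|31)=+1; sign (−1)^1·+1^1·+1^1 = -1.
(a,b)_3: α=-8, u≡1; β=-1, v≡2 (mod 3); (1|3)=+1, (2|3)=-1; sign (−1)^0·+1^-1·-1^-8 = +1.
(a,b)_2: α=5, β=-8; u≡7, v≡3 (mod 8); ε(u)ε(v)=1·1, αω(v)=5·1, βω(u)=-8·0; sum ≡ 0  ⇒  +1.
|Ram(-150722, -93)| = 4, even; anisotropic at {11, 13, 31, ∞}.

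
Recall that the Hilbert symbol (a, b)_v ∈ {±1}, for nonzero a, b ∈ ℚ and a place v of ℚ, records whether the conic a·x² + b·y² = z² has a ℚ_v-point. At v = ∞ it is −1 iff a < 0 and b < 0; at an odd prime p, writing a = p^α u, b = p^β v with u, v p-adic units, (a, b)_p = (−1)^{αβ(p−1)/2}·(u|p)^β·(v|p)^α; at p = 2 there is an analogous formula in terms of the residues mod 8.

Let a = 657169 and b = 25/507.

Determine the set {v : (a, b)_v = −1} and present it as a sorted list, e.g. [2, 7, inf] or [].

[17, 29, 31, 43]

Mod squares: a ≡ 657169, b ≡ 3. Check v ∈ {∞, 2, 3, 5, 13, 17, 29, 31, 43}.
v=2: v_2(a)=0, v_2(b)=0; units ≡ 1, 3 (mod 8); ε·ε+αω+βω = 0·1+0·1+0·0 ≡ 0  ⇒  (a,b)_2 = +1.
v=17: a=17^1·(≡16), b=17^0·(≡3) mod 17; (16|17)=+1, (3|17)=-1; (−1)^{1·0·8}·(+1)^0·(-1)^1 = -1.
v=29: a=29^1·(≡12), b=29^0·(≡8) mod 29; (12|29)=-1, (8|29)=-1; (−1)^{1·0·14}·(-1)^0·(-1)^1 = -1.
v=∞: 657169 > 0 and 3 > 0  ⇒  (a,b)_∞ = +1.
v=3: a=3^0·(≡1), b=3^-1·(≡1) mod 3; (1|3)=+1, (1|3)=+1; (−1)^{0·-1·1}·(+1)^-1·(+1)^0 = +1.
v=13: a=13^0·(≡6), b=13^-2·(≡4) mod 13; (6|13)=-1, (4|13)=+1; (−1)^{0·-2·6}·(-1)^-2·(+1)^0 = +1.
v=5: a=5^0·(≡4), b=5^2·(≡3) mod 5; (4|5)=+1, (3|5)=-1; (−1)^{0·2·2}·(+1)^2·(-1)^0 = +1.
v=43: a=43^1·(≡18), b=43^0·(≡2) mod 43; (18|43)=-1, (2|43)=-1; (−1)^{1·0·21}·(-1)^0·(-1)^1 = -1.
v=31: a=31^1·(≡26), b=31^0·(≡22) mod 31; (26|31)=-1, (22|31)=-1; (−1)^{1·0·15}·(-1)^0·(-1)^1 = -1.
(657169, 3 / ℚ) ramifies at {17, 29, 31, 43}: a division algebra.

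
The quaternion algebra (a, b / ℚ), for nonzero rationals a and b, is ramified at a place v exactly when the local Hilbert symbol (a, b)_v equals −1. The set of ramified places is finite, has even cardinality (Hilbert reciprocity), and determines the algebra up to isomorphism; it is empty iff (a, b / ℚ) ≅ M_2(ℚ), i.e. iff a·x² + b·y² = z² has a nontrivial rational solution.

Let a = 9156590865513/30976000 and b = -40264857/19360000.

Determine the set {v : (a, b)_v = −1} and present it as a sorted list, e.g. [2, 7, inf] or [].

[5, 17]

(a, b) ≡ (2730, -17) mod (ℚ^×)²; places V = {2, 3, 5, 7, 11, 13, 17, 19, ∞}.
(a,b)_13: α=1, u≡11; β=0, v≡3 (mod 13); (11|13)=-1, (3|13)=+1; sign (−1)^0·-1^0·+1^1 = +1.
(a,b)_17: α=2, u≡10; β=1, v≡8 (mod 17); (10|17)=-1, (8|17)=+1; sign (−1)^0·-1^1·+1^2 = -1.
(a,b)_∞: sgn(2730)=+, sgn(-17)=−, so +1.
(a,b)_19: α=2, u≡13; β=2, v≡18 (mod 19); (13|19)=-1, (18|19)=-1; sign (−1)^0·-1^2·-1^2 = +1.
(a,b)_7: α=3, u≡6; β=0, v≡2 (mod 7); (6|7)=-1, (2|7)=+1; sign (−1)^0·-1^0·+1^3 = +1.
(a,b)_2: α=-11, β=-8; u≡5, v≡7 (mod 8); ε(u)ε(v)=0·1, αω(v)=-11·0, βω(u)=-8·1; sum ≡ 0  ⇒  +1.
(a,b)_5: α=-3, u≡1; β=-4, v≡3 (mod 5); (1|5)=+1, (3|5)=-1; sign (−1)^0·+1^-4·-1^-3 = -1.
(a,b)_11: α=-2, u≡10; β=-2, v≡1 (mod 11); (10|11)=-1, (1|11)=+1; sign (−1)^0·-1^-2·+1^-2 = +1.
(a,b)_3: α=9, u≡1; β=8, v≡1 (mod 3); (1|3)=+1, (1|3)=+1; sign (−1)^0·+1^8·+1^9 = +1.
|Ram(2730, -17)| = 2, even; anisotropic at {5, 17}.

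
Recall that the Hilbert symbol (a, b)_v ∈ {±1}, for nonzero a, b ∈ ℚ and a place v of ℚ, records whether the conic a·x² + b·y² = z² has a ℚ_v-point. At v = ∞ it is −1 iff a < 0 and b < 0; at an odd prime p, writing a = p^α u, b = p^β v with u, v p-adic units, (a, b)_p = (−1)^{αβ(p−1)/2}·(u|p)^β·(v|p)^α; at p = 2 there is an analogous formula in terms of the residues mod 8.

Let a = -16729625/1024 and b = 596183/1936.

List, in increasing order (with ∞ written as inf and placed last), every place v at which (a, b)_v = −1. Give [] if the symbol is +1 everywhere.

(a, b) ≡ (-1265, 23) mod (ℚ^×)²; places V = {2, 5, 7, 11, 23, ∞}.
(a,b)_7: α=0, u≡2; β=2, v≡2 (mod 7); (2|7)=+1, (2|7)=+1; sign (−1)^0·+1^2·+1^0 = +1.
(a,b)_11: α=1, u≡7; β=-2, v≡1 (mod 11); (7|11)=-1, (1|11)=+1; sign (−1)^0·-1^-2·+1^1 = +1.
(a,b)_∞: sgn(-1265)=−, sgn(23)=+, so +1.
(a,b)_2: α=-10, β=-4; u≡7, v≡7 (mod 8); ε(u)ε(v)=1·1, αω(v)=-10·0, βω(u)=-4·0; sum ≡ 1  ⇒  -1.
(a,b)_5: α=3, u≡2; β=0, v≡3 (mod 5); (2|5)=-1, (3|5)=-1; sign (−1)^0·-1^0·-1^3 = -1.
(a,b)_23: α=3, u≡10; β=3, v≡18 (mod 23); (10|23)=-1, (18|23)=+1; sign (−1)^1·-1^3·+1^3 = +1.
|Ram(-1265, 23)| = 2, even; anisotropic at {2, 5}.

[2, 5]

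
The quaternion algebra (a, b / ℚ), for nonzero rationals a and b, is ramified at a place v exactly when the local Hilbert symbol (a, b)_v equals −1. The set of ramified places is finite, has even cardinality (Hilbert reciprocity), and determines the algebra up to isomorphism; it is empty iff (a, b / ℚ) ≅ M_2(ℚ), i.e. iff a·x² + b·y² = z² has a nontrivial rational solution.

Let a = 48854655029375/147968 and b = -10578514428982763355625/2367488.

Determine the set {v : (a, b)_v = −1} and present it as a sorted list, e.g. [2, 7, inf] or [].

[2, 13, 29, 37]

Mod squares: a ≡ 1199614, b ≡ -2. Check v ∈ {∞, 2, 5, 13, 17, 19, 29, 37, 43}.
v=17: a=17^-2·(≡9), b=17^-2·(≡9) mod 17; (9|17)=+1, (9|17)=+1; (−1)^{-2·-2·8}·(+1)^-2·(+1)^-2 = +1.
v=19: a=19^4·(≡17), b=19^6·(≡9) mod 19; (17|19)=+1, (9|19)=+1; (−1)^{4·6·9}·(+1)^6·(+1)^4 = +1.
v=29: a=29^1·(≡10), b=29^2·(≡2) mod 29; (10|29)=-1, (2|29)=-1; (−1)^{1·2·14}·(-1)^2·(-1)^1 = -1.
v=37: a=37^1·(≡9), b=37^2·(≡23) mod 37; (9|37)=+1, (23|37)=-1; (−1)^{1·2·18}·(+1)^2·(-1)^1 = -1.
v=13: a=13^1·(≡9), b=13^2·(≡5) mod 13; (9|13)=+1, (5|13)=-1; (−1)^{1·2·6}·(+1)^2·(-1)^1 = -1.
v=∞: 1199614 > 0 and -2 < 0  ⇒  (a,b)_∞ = +1.
v=43: a=43^1·(≡42), b=43^2·(≡10) mod 43; (42|43)=-1, (10|43)=+1; (−1)^{1·2·21}·(-1)^2·(+1)^1 = +1.
v=5: a=5^4·(≡4), b=5^4·(≡2) mod 5; (4|5)=+1, (2|5)=-1; (−1)^{4·4·2}·(+1)^4·(-1)^4 = +1.
v=2: v_2(a)=-9, v_2(b)=-13; units ≡ 7, 7 (mod 8); ε·ε+αω+βω = 1·1+-9·0+-13·0 ≡ 1  ⇒  (a,b)_2 = -1.
(1199614, -2 / ℚ) ramifies at {2, 13, 29, 37}: a division algebra.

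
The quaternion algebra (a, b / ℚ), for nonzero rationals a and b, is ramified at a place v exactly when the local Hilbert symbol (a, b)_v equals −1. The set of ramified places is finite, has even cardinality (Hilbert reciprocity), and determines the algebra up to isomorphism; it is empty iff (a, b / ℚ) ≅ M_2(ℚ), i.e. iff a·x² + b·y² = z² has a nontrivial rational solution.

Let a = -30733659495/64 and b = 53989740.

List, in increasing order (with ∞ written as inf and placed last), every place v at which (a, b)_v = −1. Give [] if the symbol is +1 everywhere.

[5, 11]

(a, b) ≡ (-8855, 35) mod (ℚ^×)²; places V = {2, 3, 5, 7, 11, 23, ∞}.
(a,b)_23: α=3, u≡2; β=2, v≡9 (mod 23); (2|23)=+1, (9|23)=+1; sign (−1)^0·+1^2·+1^3 = +1.
(a,b)_∞: sgn(-8855)=−, sgn(35)=+, so +1.
(a,b)_3: α=8, u≡1; β=6, v≡2 (mod 3); (1|3)=+1, (2|3)=-1; sign (−1)^0·+1^6·-1^8 = +1.
(a,b)_2: α=-6, β=2; u≡1, v≡3 (mod 8); ε(u)ε(v)=0·1, αω(v)=-6·1, βω(u)=2·0; sum ≡ 0  ⇒  +1.
(a,b)_5: α=1, u≡4; β=1, v≡3 (mod 5); (4|5)=+1, (3|5)=-1; sign (−1)^0·+1^1·-1^1 = -1.
(a,b)_7: α=1, u≡2; β=1, v≡3 (mod 7); (2|7)=+1, (3|7)=-1; sign (−1)^1·+1^1·-1^1 = +1.
(a,b)_11: α=1, u≡5; β=0, v≡2 (mod 11); (5|11)=+1, (2|11)=-1; sign (−1)^0·+1^0·-1^1 = -1.
Ram(-8855, 35) = {5, 11}; no ℚ_5-point on the conic.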